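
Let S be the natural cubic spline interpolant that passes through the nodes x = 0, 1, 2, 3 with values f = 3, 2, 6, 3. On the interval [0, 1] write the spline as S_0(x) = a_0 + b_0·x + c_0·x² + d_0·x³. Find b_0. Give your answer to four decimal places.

-2.8000

Put σ_i = S'' at the i-th knot. Here h = (1, 1, 1) and Δ = (-1, 4, -3), so the interior equations h_(i-1)·σ_(i-1) + 2(h_(i-1)+h_i)·σ_i + h_i·σ_(i+1) = 6(Δ_i − Δ_(i-1)) read
  1·σ_0 + 4·σ_1 + 1·σ_2 = 6(Δ_1 - Δ_0) = 30
  1·σ_1 + 4·σ_2 + 1·σ_3 = 6(Δ_2 - Δ_1) = -42
Natural end conditions: σ_0 = σ_3 = 0.
Forward elimination and back-substitution give σ_0 = 0, σ_1 = 54/5, σ_2 = -66/5, σ_3 = 0.
On [0, 1], with S_0(x) = a_0 + b_0·x + c_0·x² + d_0·x³: c_0 = σ_0/2 = 0, d_0 = (σ_1 - σ_0)/(6h_0) = 9/5, b_0 = Δ_0 - h_0(2σ_0 + σ_1)/6 = -14/5.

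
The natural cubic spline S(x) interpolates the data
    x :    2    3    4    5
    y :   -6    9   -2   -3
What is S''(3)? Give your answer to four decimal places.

Put m_i = S'' at the i-th knot. Here h = (1, 1, 1) and Δ = (15, -11, -1), so the interior equations h_(i-1)·m_(i-1) + 2(h_(i-1)+h_i)·m_i + h_i·m_(i+1) = 6(Δ_i − Δ_(i-1)) read
  1·m_0 + 4·m_1 + 1·m_2 = 6(Δ_1 - Δ_0) = -156
  1·m_1 + 4·m_2 + 1·m_3 = 6(Δ_2 - Δ_1) = 60
Natural end conditions: m_0 = m_3 = 0.
Solving the tridiagonal system: m_0 = 0, m_1 = -228/5, m_2 = 132/5, m_3 = 0.

-45.6000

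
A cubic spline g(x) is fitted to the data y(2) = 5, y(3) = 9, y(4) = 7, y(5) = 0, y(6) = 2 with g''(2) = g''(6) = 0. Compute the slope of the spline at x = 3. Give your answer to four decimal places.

1.8214

Put m_i = g'' at the i-th knot. Here h = (1, 1, 1, 1) and Δ = (4, -2, -7, 2), so the interior equations h_(i-1)·m_(i-1) + 2(h_(i-1)+h_i)·m_i + h_i·m_(i+1) = 6(Δ_i − Δ_(i-1)) read
  1·m_0 + 4·m_1 + 1·m_2 = 6(Δ_1 - Δ_0) = -36
  1·m_1 + 4·m_2 + 1·m_3 = 6(Δ_2 - Δ_1) = -30
  1·m_2 + 4·m_3 + 1·m_4 = 6(Δ_3 - Δ_2) = 54
Natural end conditions: m_0 = m_4 = 0.
Forward elimination and back-substitution give m_0 = 0, m_1 = -183/28, m_2 = -69/7, m_3 = 447/28, m_4 = 0.
On [3, 4], g'(x) = b_1 + 2c_1·(x - 3) + 3d_1·(x - 3)² with b_1 = Δ_1 - h_1(2m_1 + m_2)/6 = 51/28, c_1 = m_1/2 = -183/56, d_1 = (m_2 - m_1)/(6h_1) = -31/56. So g'(3) = 51/28.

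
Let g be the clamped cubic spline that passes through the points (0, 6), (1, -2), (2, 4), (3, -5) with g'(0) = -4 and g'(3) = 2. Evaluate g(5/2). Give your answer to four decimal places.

-1.1000

Put m_i = g'' at the i-th knot. Here h = (1, 1, 1) and Δ = (-8, 6, -9), so the interior equations h_(i-1)·m_(i-1) + 2(h_(i-1)+h_i)·m_i + h_i·m_(i+1) = 6(Δ_i − Δ_(i-1)) read
  1·m_0 + 4·m_1 + 1·m_2 = 6(Δ_1 - Δ_0) = 84
  1·m_1 + 4·m_2 + 1·m_3 = 6(Δ_2 - Δ_1) = -90
Clamped end conditions give two more equations: 2h_0·m_0 + h_0·m_1 = 6(Δ_0 - g'(0)) = -24 and h_2·m_2 + 2h_2·m_3 = 6(g'(3) - Δ_2) = 66.
Solving the tridiagonal system: m_0 = -162/5, m_1 = 204/5, m_2 = -234/5, m_3 = 282/5.
On [2, 3], g(x) = 4 - 14/5·(x - 2) - 117/5·(x - 2)² + 86/5·(x - 2)³.
With (x - 2) = 1/2: g(5/2) = -11/10.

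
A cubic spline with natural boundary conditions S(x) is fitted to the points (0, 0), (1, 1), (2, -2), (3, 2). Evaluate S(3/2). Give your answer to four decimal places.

-0.7250

With M_i denoting the second derivative at x_i, h_i = 1, 1, 1, and Δ_i = (y_(i+1) − y_i)/h_i = 1, -3, 4:
  1·M_0 + 4·M_1 + 1·M_2 = 6(Δ_1 - Δ_0) = -24
  1·M_1 + 4·M_2 + 1·M_3 = 6(Δ_2 - Δ_1) = 42
Natural end conditions: M_0 = M_3 = 0.
Forward elimination and back-substitution give M_0 = 0, M_1 = -46/5, M_2 = 64/5, M_3 = 0.
On [1, 2], S(x) = 1 - 31/15·(x - 1) - 23/5·(x - 1)² + 11/3·(x - 1)³.
With (x - 1) = 1/2: S(3/2) = -29/40.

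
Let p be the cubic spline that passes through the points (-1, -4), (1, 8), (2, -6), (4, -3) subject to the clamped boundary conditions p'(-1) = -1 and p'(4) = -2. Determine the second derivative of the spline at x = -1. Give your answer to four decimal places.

27.3438

Let σ_i = p''(x_i). Step sizes h_i = 2, 1, 2; slopes of the chords Δ_i = (y_(i+1) - y_i)/h_i = 6, -14, 3/2.
  2·σ_0 + 6·σ_1 + 1·σ_2 = 6(Δ_1 - Δ_0) = -120
  1·σ_1 + 6·σ_2 + 2·σ_3 = 6(Δ_2 - Δ_1) = 93
Clamped end conditions give two more equations: 2h_0·σ_0 + h_0·σ_1 = 6(Δ_0 - p'(-1)) = 42 and h_2·σ_2 + 2h_2·σ_3 = 6(p'(4) - Δ_2) = -21.
Solving: σ_0 = 875/32, σ_1 = -539/16, σ_2 = 439/16, σ_3 = -607/32.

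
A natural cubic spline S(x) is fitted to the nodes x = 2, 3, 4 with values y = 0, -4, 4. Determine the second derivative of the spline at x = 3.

Put M_i = S'' at the i-th knot. Here h = (1, 1) and Δ = (-4, 8), so the interior equations h_(i-1)·M_(i-1) + 2(h_(i-1)+h_i)·M_i + h_i·M_(i+1) = 6(Δ_i − Δ_(i-1)) read
  1·M_0 + 4·M_1 + 1·M_2 = 6(Δ_1 - Δ_0) = 72
Natural end conditions: M_0 = M_2 = 0.
Hence M_0 = 0, M_1 = 18, M_2 = 0.

18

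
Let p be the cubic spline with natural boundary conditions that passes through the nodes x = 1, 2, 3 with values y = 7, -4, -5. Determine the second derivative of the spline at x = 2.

15

Let σ_i = p''(x_i). Step sizes h_i = 1, 1; slopes of the chords Δ_i = (y_(i+1) - y_i)/h_i = -11, -1.
  1·σ_0 + 4·σ_1 + 1·σ_2 = 6(Δ_1 - Δ_0) = 60
Natural end conditions: σ_0 = σ_2 = 0.
Solving the tridiagonal system: σ_0 = 0, σ_1 = 15, σ_2 = 0.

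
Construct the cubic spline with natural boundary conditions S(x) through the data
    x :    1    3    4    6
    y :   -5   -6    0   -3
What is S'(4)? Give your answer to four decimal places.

4.3857

Let m_i = S''(x_i). Step sizes h_i = 2, 1, 2; slopes of the chords Δ_i = (y_(i+1) - y_i)/h_i = -1/2, 6, -3/2.
  2·m_0 + 6·m_1 + 1·m_2 = 6(Δ_1 - Δ_0) = 39
  1·m_1 + 6·m_2 + 2·m_3 = 6(Δ_2 - Δ_1) = -45
Natural end conditions: m_0 = m_3 = 0.
Hence m_0 = 0, m_1 = 279/35, m_2 = -309/35, m_3 = 0.
On [4, 6], S'(x) = b_2 + 2c_2·(x - 4) + 3d_2·(x - 4)² with b_2 = Δ_2 - h_2(2m_2 + m_3)/6 = 307/70, c_2 = m_2/2 = -309/70, d_2 = (m_3 - m_2)/(6h_2) = 103/140. So S'(4) = 307/70.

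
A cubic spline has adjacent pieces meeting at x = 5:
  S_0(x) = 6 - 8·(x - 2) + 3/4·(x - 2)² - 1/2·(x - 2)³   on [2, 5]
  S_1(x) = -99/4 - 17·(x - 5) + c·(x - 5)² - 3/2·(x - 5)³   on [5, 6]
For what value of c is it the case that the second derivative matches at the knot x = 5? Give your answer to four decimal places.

-3.7500

S_0''(x) = 3/2 - 3·(x - 2), so S_0''(5) = -15/2. On the right, S_1''(5) = 2c, so c = -15/4.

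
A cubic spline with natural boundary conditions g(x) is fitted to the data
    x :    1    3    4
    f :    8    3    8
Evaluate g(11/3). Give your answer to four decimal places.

5.9630

With m_i denoting the second derivative at x_i, h_i = 2, 1, and Δ_i = (y_(i+1) − y_i)/h_i = -5/2, 5:
  2·m_0 + 6·m_1 + 1·m_2 = 6(Δ_1 - Δ_0) = 45
Natural end conditions: m_0 = m_2 = 0.
Hence m_0 = 0, m_1 = 15/2, m_2 = 0.
On [3, 4], g(x) = 3 + 5/2·(x - 3) + 15/4·(x - 3)² - 5/4·(x - 3)³.
With (x - 3) = 2/3: g(11/3) = 161/27.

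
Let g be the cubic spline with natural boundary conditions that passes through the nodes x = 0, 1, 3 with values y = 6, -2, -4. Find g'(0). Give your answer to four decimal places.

Let σ_i = g''(x_i). Step sizes h_i = 1, 2; slopes of the chords Δ_i = (y_(i+1) - y_i)/h_i = -8, -1.
  1·σ_0 + 6·σ_1 + 2·σ_2 = 6(Δ_1 - Δ_0) = 42
Natural end conditions: σ_0 = σ_2 = 0.
Solving the tridiagonal system: σ_0 = 0, σ_1 = 7, σ_2 = 0.
On [0, 1], g'(x) = b_0 + 2c_0·x + 3d_0·x² with b_0 = Δ_0 - h_0(2σ_0 + σ_1)/6 = -55/6, c_0 = σ_0/2 = 0, d_0 = (σ_1 - σ_0)/(6h_0) = 7/6. So g'(0) = -55/6.

-9.1667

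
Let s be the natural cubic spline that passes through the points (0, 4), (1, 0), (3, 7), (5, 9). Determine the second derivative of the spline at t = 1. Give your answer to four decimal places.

8.8636

With m_i denoting the second derivative at x_i, h_i = 1, 2, 2, and Δ_i = (y_(i+1) − y_i)/h_i = -4, 7/2, 1:
  1·m_0 + 6·m_1 + 2·m_2 = 6(Δ_1 - Δ_0) = 45
  2·m_1 + 8·m_2 + 2·m_3 = 6(Δ_2 - Δ_1) = -15
Natural end conditions: m_0 = m_3 = 0.
Solving the tridiagonal system: m_0 = 0, m_1 = 195/22, m_2 = -45/11, m_3 = 0.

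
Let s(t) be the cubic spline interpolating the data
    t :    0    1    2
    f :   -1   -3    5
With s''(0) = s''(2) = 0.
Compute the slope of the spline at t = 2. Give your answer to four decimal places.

10.5000

Let M_i = s''(x_i). Step sizes h_i = 1, 1; slopes of the chords Δ_i = (y_(i+1) - y_i)/h_i = -2, 8.
  1·M_0 + 4·M_1 + 1·M_2 = 6(Δ_1 - Δ_0) = 60
Natural end conditions: M_0 = M_2 = 0.
Forward elimination and back-substitution give M_0 = 0, M_1 = 15, M_2 = 0.
On [1, 2], s'(t) = b_1 + 2c_1·(t - 1) + 3d_1·(t - 1)² with b_1 = Δ_1 - h_1(2M_1 + M_2)/6 = 3, c_1 = M_1/2 = 15/2, d_1 = (M_2 - M_1)/(6h_1) = -5/2. So s'(2) = 21/2.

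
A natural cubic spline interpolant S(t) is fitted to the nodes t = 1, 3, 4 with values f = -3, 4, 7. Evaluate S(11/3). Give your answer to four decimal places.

Put m_i = S'' at the i-th knot. Here h = (2, 1) and Δ = (7/2, 3), so the interior equations h_(i-1)·m_(i-1) + 2(h_(i-1)+h_i)·m_i + h_i·m_(i+1) = 6(Δ_i − Δ_(i-1)) read
  2·m_0 + 6·m_1 + 1·m_2 = 6(Δ_1 - Δ_0) = -3
Natural end conditions: m_0 = m_2 = 0.
Forward elimination and back-substitution give m_0 = 0, m_1 = -1/2, m_2 = 0.
On [3, 4], S(t) = 4 + 19/6·(t - 3) - 1/4·(t - 3)² + 1/12·(t - 3)³.
With (t - 3) = 2/3: S(11/3) = 488/81.

6.0247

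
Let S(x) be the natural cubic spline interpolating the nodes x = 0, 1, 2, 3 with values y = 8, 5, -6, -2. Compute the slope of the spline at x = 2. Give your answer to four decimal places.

-5.0667

Let σ_i = S''(x_i). Step sizes h_i = 1, 1, 1; slopes of the chords Δ_i = (y_(i+1) - y_i)/h_i = -3, -11, 4.
  1·σ_0 + 4·σ_1 + 1·σ_2 = 6(Δ_1 - Δ_0) = -48
  1·σ_1 + 4·σ_2 + 1·σ_3 = 6(Δ_2 - Δ_1) = 90
Natural end conditions: σ_0 = σ_3 = 0.
Hence σ_0 = 0, σ_1 = -94/5, σ_2 = 136/5, σ_3 = 0.
On [2, 3], S'(x) = b_2 + 2c_2·(x - 2) + 3d_2·(x - 2)² with b_2 = Δ_2 - h_2(2σ_2 + σ_3)/6 = -76/15, c_2 = σ_2/2 = 68/5, d_2 = (σ_3 - σ_2)/(6h_2) = -68/15. So S'(2) = -76/15.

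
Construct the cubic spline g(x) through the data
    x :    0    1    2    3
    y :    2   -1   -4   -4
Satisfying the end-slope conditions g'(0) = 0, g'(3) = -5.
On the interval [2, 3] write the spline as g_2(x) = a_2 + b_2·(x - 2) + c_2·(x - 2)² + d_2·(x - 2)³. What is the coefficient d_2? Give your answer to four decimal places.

With M_i denoting the second derivative at x_i, h_i = 1, 1, 1, and Δ_i = (y_(i+1) − y_i)/h_i = -3, -3, 0:
  1·M_0 + 4·M_1 + 1·M_2 = 6(Δ_1 - Δ_0) = 0
  1·M_1 + 4·M_2 + 1·M_3 = 6(Δ_2 - Δ_1) = 18
Clamped end conditions give two more equations: 2h_0·M_0 + h_0·M_1 = 6(Δ_0 - g'(0)) = -18 and h_2·M_2 + 2h_2·M_3 = 6(g'(3) - Δ_2) = -30.
Solving the tridiagonal system: M_0 = -134/15, M_1 = -2/15, M_2 = 142/15, M_3 = -296/15.
On [2, 3], with g_2(x) = a_2 + b_2·(x - 2) + c_2·(x - 2)² + d_2·(x - 2)³: c_2 = M_2/2 = 71/15, d_2 = (M_3 - M_2)/(6h_2) = -73/15, b_2 = Δ_2 - h_2(2M_2 + M_3)/6 = 2/15.

-4.8667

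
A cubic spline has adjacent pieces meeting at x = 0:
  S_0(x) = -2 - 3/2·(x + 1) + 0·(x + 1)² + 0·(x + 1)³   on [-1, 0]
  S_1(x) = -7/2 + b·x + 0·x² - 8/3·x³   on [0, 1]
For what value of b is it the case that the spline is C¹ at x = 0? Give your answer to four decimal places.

S_0'(x) = -3/2 + 0·(x + 1) + 0·(x + 1)², so S_0'(0) = -3/2. On the right, S_1'(0) = b, so b = -3/2.

-1.5000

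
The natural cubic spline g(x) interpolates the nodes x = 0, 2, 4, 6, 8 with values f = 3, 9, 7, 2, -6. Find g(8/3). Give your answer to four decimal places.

9.0886

With M_i denoting the second derivative at x_i, h_i = 2, 2, 2, 2, and Δ_i = (y_(i+1) − y_i)/h_i = 3, -1, -5/2, -4:
  2·M_0 + 8·M_1 + 2·M_2 = 6(Δ_1 - Δ_0) = -24
  2·M_1 + 8·M_2 + 2·M_3 = 6(Δ_2 - Δ_1) = -9
  2·M_2 + 8·M_3 + 2·M_4 = 6(Δ_3 - Δ_2) = -9
Natural end conditions: M_0 = M_4 = 0.
Solving: M_0 = 0, M_1 = -333/112, M_2 = -3/28, M_3 = -123/112, M_4 = 0.
On [2, 4], g(x) = 9 + 57/56·(x - 2) - 333/224·(x - 2)² + 107/448·(x - 2)³.
With (x - 2) = 2/3: g(8/3) = 6871/756.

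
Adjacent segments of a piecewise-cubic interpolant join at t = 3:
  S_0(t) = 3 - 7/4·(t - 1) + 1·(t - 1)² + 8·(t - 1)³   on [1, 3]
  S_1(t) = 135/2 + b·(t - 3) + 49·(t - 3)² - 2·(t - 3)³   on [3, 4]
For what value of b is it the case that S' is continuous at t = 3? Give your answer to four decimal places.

S_0'(t) = -7/4 + 2·(t - 1) + 24·(t - 1)², so S_0'(3) = 393/4. On the right, S_1'(3) = b, so b = 393/4.

98.2500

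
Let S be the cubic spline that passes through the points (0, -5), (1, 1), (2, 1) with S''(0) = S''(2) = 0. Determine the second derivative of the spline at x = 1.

With M_i denoting the second derivative at x_i, h_i = 1, 1, and Δ_i = (y_(i+1) − y_i)/h_i = 6, 0:
  1·M_0 + 4·M_1 + 1·M_2 = 6(Δ_1 - Δ_0) = -36
Natural end conditions: M_0 = M_2 = 0.
Hence M_0 = 0, M_1 = -9, M_2 = 0.

-9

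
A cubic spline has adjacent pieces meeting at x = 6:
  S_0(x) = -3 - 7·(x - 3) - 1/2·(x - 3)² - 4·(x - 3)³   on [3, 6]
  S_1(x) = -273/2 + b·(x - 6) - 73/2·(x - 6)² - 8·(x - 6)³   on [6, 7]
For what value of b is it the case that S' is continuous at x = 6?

-118

S_0'(x) = -7 - 1·(x - 3) - 12·(x - 3)², so S_0'(6) = -118. On the right, S_1'(6) = b, so b = -118.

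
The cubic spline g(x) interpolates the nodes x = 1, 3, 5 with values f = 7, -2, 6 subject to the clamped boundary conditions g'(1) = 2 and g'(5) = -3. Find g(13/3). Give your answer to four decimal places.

Let M_i = g''(x_i). Step sizes h_i = 2, 2; slopes of the chords Δ_i = (y_(i+1) - y_i)/h_i = -9/2, 4.
  2·M_0 + 8·M_1 + 2·M_2 = 6(Δ_1 - Δ_0) = 51
Clamped end conditions give two more equations: 2h_0·M_0 + h_0·M_1 = 6(Δ_0 - g'(1)) = -39 and h_1·M_1 + 2h_1·M_2 = 6(g'(5) - Δ_1) = -42.
Solving the tridiagonal system: M_0 = -139/8, M_1 = 61/4, M_2 = -145/8.
On [3, 5], g(x) = -2 - 1/8·(x - 3) + 61/8·(x - 3)² - 89/32·(x - 3)³.
With (x - 3) = 4/3: g(13/3) = 259/54.

4.7963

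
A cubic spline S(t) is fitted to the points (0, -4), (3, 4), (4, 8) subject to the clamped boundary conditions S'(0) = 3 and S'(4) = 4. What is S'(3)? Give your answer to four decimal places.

Let σ_i = S''(x_i). Step sizes h_i = 3, 1; slopes of the chords Δ_i = (y_(i+1) - y_i)/h_i = 8/3, 4.
  3·σ_0 + 8·σ_1 + 1·σ_2 = 6(Δ_1 - Δ_0) = 8
Clamped end conditions give two more equations: 2h_0·σ_0 + h_0·σ_1 = 6(Δ_0 - S'(0)) = -2 and h_1·σ_1 + 2h_1·σ_2 = 6(S'(4) - Δ_1) = 0.
Hence σ_0 = -13/12, σ_1 = 3/2, σ_2 = -3/4.
On [3, 4], S'(t) = b_1 + 2c_1·(t - 3) + 3d_1·(t - 3)² with b_1 = Δ_1 - h_1(2σ_1 + σ_2)/6 = 29/8, c_1 = σ_1/2 = 3/4, d_1 = (σ_2 - σ_1)/(6h_1) = -3/8. So S'(3) = 29/8.

3.6250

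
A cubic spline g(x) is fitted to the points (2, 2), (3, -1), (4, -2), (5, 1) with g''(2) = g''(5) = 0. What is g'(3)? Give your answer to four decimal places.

With M_i denoting the second derivative at x_i, h_i = 1, 1, 1, and Δ_i = (y_(i+1) − y_i)/h_i = -3, -1, 3:
  1·M_0 + 4·M_1 + 1·M_2 = 6(Δ_1 - Δ_0) = 12
  1·M_1 + 4·M_2 + 1·M_3 = 6(Δ_2 - Δ_1) = 24
Natural end conditions: M_0 = M_3 = 0.
Solving: M_0 = 0, M_1 = 8/5, M_2 = 28/5, M_3 = 0.
On [3, 4], g'(x) = b_1 + 2c_1·(x - 3) + 3d_1·(x - 3)² with b_1 = Δ_1 - h_1(2M_1 + M_2)/6 = -37/15, c_1 = M_1/2 = 4/5, d_1 = (M_2 - M_1)/(6h_1) = 2/3. So g'(3) = -37/15.

-2.4667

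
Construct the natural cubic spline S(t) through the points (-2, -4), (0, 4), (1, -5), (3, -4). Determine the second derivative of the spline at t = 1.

Write σ_i for S''(x_i). With h_i = 2, 1, 2 and divided differences Δ_i = 4, -9, 1/2, the continuity of S' gives the tridiagonal system
  2·σ_0 + 6·σ_1 + 1·σ_2 = 6(Δ_1 - Δ_0) = -78
  1·σ_1 + 6·σ_2 + 2·σ_3 = 6(Δ_2 - Δ_1) = 57
Natural end conditions: σ_0 = σ_3 = 0.
Solving: σ_0 = 0, σ_1 = -15, σ_2 = 12, σ_3 = 0.

12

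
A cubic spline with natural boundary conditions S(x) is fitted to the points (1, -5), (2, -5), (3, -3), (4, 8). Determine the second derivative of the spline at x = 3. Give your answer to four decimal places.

With σ_i denoting the second derivative at x_i, h_i = 1, 1, 1, and Δ_i = (y_(i+1) − y_i)/h_i = 0, 2, 11:
  1·σ_0 + 4·σ_1 + 1·σ_2 = 6(Δ_1 - Δ_0) = 12
  1·σ_1 + 4·σ_2 + 1·σ_3 = 6(Δ_2 - Δ_1) = 54
Natural end conditions: σ_0 = σ_3 = 0.
Solving: σ_0 = 0, σ_1 = -2/5, σ_2 = 68/5, σ_3 = 0.

13.6000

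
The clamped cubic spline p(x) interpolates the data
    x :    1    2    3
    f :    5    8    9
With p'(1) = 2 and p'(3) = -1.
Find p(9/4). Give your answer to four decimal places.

Let M_i = p''(x_i). Step sizes h_i = 1, 1; slopes of the chords Δ_i = (y_(i+1) - y_i)/h_i = 3, 1.
  1·M_0 + 4·M_1 + 1·M_2 = 6(Δ_1 - Δ_0) = -12
Clamped end conditions give two more equations: 2h_0·M_0 + h_0·M_1 = 6(Δ_0 - p'(1)) = 6 and h_1·M_1 + 2h_1·M_2 = 6(p'(3) - Δ_1) = -12.
Hence M_0 = 9/2, M_1 = -3, M_2 = -9/2.
On [2, 3], p(x) = 8 + 11/4·(x - 2) - 3/2·(x - 2)² - 1/4·(x - 2)³.
With (x - 2) = 1/4: p(9/4) = 2199/256.

8.5898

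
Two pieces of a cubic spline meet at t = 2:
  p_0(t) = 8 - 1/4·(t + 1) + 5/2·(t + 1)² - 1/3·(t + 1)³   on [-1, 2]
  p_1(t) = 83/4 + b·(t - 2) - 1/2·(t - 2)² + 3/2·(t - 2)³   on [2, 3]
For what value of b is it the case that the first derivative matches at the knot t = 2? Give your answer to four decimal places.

p_0'(t) = -1/4 + 5·(t + 1) - 1·(t + 1)², so p_0'(2) = 23/4. On the right, p_1'(2) = b, so b = 23/4.

5.7500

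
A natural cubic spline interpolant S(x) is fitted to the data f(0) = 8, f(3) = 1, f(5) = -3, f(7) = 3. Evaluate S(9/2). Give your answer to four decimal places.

-2.7615

Write m_i for S''(x_i). With h_i = 3, 2, 2 and divided differences Δ_i = -7/3, -2, 3, the continuity of S' gives the tridiagonal system
  3·m_0 + 10·m_1 + 2·m_2 = 6(Δ_1 - Δ_0) = 2
  2·m_1 + 8·m_2 + 2·m_3 = 6(Δ_2 - Δ_1) = 30
Natural end conditions: m_0 = m_3 = 0.
Forward elimination and back-substitution give m_0 = 0, m_1 = -11/19, m_2 = 74/19, m_3 = 0.
On [3, 5], S(x) = 1 - 166/57·(x - 3) - 11/38·(x - 3)² + 85/228·(x - 3)³.
With (x - 3) = 3/2: S(9/2) = -1679/608.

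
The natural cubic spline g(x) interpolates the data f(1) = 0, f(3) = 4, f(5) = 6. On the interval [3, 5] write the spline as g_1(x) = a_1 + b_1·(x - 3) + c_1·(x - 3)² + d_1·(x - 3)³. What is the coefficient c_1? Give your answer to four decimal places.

-0.3750

With m_i denoting the second derivative at x_i, h_i = 2, 2, and Δ_i = (y_(i+1) − y_i)/h_i = 2, 1:
  2·m_0 + 8·m_1 + 2·m_2 = 6(Δ_1 - Δ_0) = -6
Natural end conditions: m_0 = m_2 = 0.
Solving the tridiagonal system: m_0 = 0, m_1 = -3/4, m_2 = 0.
On [3, 5], with g_1(x) = a_1 + b_1·(x - 3) + c_1·(x - 3)² + d_1·(x - 3)³: c_1 = m_1/2 = -3/8, d_1 = (m_2 - m_1)/(6h_1) = 1/16, b_1 = Δ_1 - h_1(2m_1 + m_2)/6 = 3/2.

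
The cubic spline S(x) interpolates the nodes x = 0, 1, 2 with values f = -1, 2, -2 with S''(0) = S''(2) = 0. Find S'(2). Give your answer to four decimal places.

-5.7500

With M_i denoting the second derivative at x_i, h_i = 1, 1, and Δ_i = (y_(i+1) − y_i)/h_i = 3, -4:
  1·M_0 + 4·M_1 + 1·M_2 = 6(Δ_1 - Δ_0) = -42
Natural end conditions: M_0 = M_2 = 0.
Hence M_0 = 0, M_1 = -21/2, M_2 = 0.
On [1, 2], S'(x) = b_1 + 2c_1·(x - 1) + 3d_1·(x - 1)² with b_1 = Δ_1 - h_1(2M_1 + M_2)/6 = -1/2, c_1 = M_1/2 = -21/4, d_1 = (M_2 - M_1)/(6h_1) = 7/4. So S'(2) = -23/4.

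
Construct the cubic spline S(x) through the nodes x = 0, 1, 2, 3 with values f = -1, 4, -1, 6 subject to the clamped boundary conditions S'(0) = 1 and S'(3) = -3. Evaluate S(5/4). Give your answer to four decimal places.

2.9813

Write M_i for S''(x_i). With h_i = 1, 1, 1 and divided differences Δ_i = 5, -5, 7, the continuity of S' gives the tridiagonal system
  1·M_0 + 4·M_1 + 1·M_2 = 6(Δ_1 - Δ_0) = -60
  1·M_1 + 4·M_2 + 1·M_3 = 6(Δ_2 - Δ_1) = 72
Clamped end conditions give two more equations: 2h_0·M_0 + h_0·M_1 = 6(Δ_0 - S'(0)) = 24 and h_2·M_2 + 2h_2·M_3 = 6(S'(3) - Δ_2) = -60.
Hence M_0 = 416/15, M_1 = -472/15, M_2 = 572/15, M_3 = -736/15.
On [1, 2], S(x) = 4 - 13/15·(x - 1) - 236/15·(x - 1)² + 58/5·(x - 1)³.
With (x - 1) = 1/4: S(5/4) = 477/160.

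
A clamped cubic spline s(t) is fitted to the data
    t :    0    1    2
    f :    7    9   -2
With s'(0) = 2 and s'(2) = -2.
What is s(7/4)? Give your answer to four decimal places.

With M_i denoting the second derivative at x_i, h_i = 1, 1, and Δ_i = (y_(i+1) − y_i)/h_i = 2, -11:
  1·M_0 + 4·M_1 + 1·M_2 = 6(Δ_1 - Δ_0) = -78
Clamped end conditions give two more equations: 2h_0·M_0 + h_0·M_1 = 6(Δ_0 - s'(0)) = 0 and h_1·M_1 + 2h_1·M_2 = 6(s'(2) - Δ_1) = 54.
Solving: M_0 = 35/2, M_1 = -35, M_2 = 89/2.
On [1, 2], s(t) = 9 - 27/4·(t - 1) - 35/2·(t - 1)² + 53/4·(t - 1)³.
With (t - 1) = 3/4: s(7/4) = -81/256.

-0.3164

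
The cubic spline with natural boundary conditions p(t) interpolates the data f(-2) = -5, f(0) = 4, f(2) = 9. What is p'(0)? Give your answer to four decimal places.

3.5000

Let M_i = p''(x_i). Step sizes h_i = 2, 2; slopes of the chords Δ_i = (y_(i+1) - y_i)/h_i = 9/2, 5/2.
  2·M_0 + 8·M_1 + 2·M_2 = 6(Δ_1 - Δ_0) = -12
Natural end conditions: M_0 = M_2 = 0.
Solving: M_0 = 0, M_1 = -3/2, M_2 = 0.
On [0, 2], p'(t) = b_1 + 2c_1·t + 3d_1·t² with b_1 = Δ_1 - h_1(2M_1 + M_2)/6 = 7/2, c_1 = M_1/2 = -3/4, d_1 = (M_2 - M_1)/(6h_1) = 1/8. So p'(0) = 7/2.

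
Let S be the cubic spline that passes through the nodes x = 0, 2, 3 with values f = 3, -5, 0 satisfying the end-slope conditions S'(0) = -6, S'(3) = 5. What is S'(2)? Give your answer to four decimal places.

Put σ_i = S'' at the i-th knot. Here h = (2, 1) and Δ = (-4, 5), so the interior equations h_(i-1)·σ_(i-1) + 2(h_(i-1)+h_i)·σ_i + h_i·σ_(i+1) = 6(Δ_i − Δ_(i-1)) read
  2·σ_0 + 6·σ_1 + 1·σ_2 = 6(Δ_1 - Δ_0) = 54
Clamped end conditions give two more equations: 2h_0·σ_0 + h_0·σ_1 = 6(Δ_0 - S'(0)) = 12 and h_1·σ_1 + 2h_1·σ_2 = 6(S'(3) - Δ_1) = 0.
Solving: σ_0 = -7/3, σ_1 = 32/3, σ_2 = -16/3.
On [2, 3], S'(x) = b_1 + 2c_1·(x - 2) + 3d_1·(x - 2)² with b_1 = Δ_1 - h_1(2σ_1 + σ_2)/6 = 7/3, c_1 = σ_1/2 = 16/3, d_1 = (σ_2 - σ_1)/(6h_1) = -8/3. So S'(2) = 7/3.

2.3333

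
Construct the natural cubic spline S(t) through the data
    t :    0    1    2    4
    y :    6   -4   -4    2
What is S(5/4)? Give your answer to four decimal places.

-4.8336

With M_i denoting the second derivative at x_i, h_i = 1, 1, 2, and Δ_i = (y_(i+1) − y_i)/h_i = -10, 0, 3:
  1·M_0 + 4·M_1 + 1·M_2 = 6(Δ_1 - Δ_0) = 60
  1·M_1 + 6·M_2 + 2·M_3 = 6(Δ_2 - Δ_1) = 18
Natural end conditions: M_0 = M_3 = 0.
Hence M_0 = 0, M_1 = 342/23, M_2 = 12/23, M_3 = 0.
On [1, 2], S(t) = -4 - 116/23·(t - 1) + 171/23·(t - 1)² - 55/23·(t - 1)³.
With (t - 1) = 1/4: S(5/4) = -7115/1472.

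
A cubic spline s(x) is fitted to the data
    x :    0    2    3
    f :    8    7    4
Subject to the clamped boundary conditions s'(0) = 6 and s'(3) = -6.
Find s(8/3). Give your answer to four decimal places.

Let M_i = s''(x_i). Step sizes h_i = 2, 1; slopes of the chords Δ_i = (y_(i+1) - y_i)/h_i = -1/2, -3.
  2·M_0 + 6·M_1 + 1·M_2 = 6(Δ_1 - Δ_0) = -15
Clamped end conditions give two more equations: 2h_0·M_0 + h_0·M_1 = 6(Δ_0 - s'(0)) = -39 and h_1·M_1 + 2h_1·M_2 = 6(s'(3) - Δ_1) = -18.
Solving the tridiagonal system: M_0 = -45/4, M_1 = 3, M_2 = -21/2.
On [2, 3], s(x) = 7 - 9/4·(x - 2) + 3/2·(x - 2)² - 9/4·(x - 2)³.
With (x - 2) = 2/3: s(8/3) = 11/2.

5.5000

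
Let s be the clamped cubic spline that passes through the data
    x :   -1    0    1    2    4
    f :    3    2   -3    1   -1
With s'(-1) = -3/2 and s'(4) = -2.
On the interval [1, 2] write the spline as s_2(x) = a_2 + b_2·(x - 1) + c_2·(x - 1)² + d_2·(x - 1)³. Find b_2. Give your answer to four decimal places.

Write σ_i for s''(x_i). With h_i = 1, 1, 1, 2 and divided differences Δ_i = -1, -5, 4, -1, the continuity of s' gives the tridiagonal system
  1·σ_0 + 4·σ_1 + 1·σ_2 = 6(Δ_1 - Δ_0) = -24
  1·σ_1 + 4·σ_2 + 1·σ_3 = 6(Δ_2 - Δ_1) = 54
  1·σ_2 + 6·σ_3 + 2·σ_4 = 6(Δ_3 - Δ_2) = -30
Clamped end conditions give two more equations: 2h_0·σ_0 + h_0·σ_1 = 6(Δ_0 - s'(-1)) = 3 and h_3·σ_3 + 2h_3·σ_4 = 6(s'(4) - Δ_3) = -6.
Forward elimination and back-substitution give σ_0 = 322/41, σ_1 = -521/41, σ_2 = 778/41, σ_3 = -377/41, σ_4 = 127/41.
On [1, 2], with s_2(x) = a_2 + b_2·(x - 1) + c_2·(x - 1)² + d_2·(x - 1)³: c_2 = σ_2/2 = 389/41, d_2 = (σ_3 - σ_2)/(6h_2) = -385/82, b_2 = Δ_2 - h_2(2σ_2 + σ_3)/6 = -65/82.

-0.7927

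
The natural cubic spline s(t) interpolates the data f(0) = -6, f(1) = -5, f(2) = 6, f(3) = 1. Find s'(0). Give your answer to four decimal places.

-2.7333

Write M_i for s''(x_i). With h_i = 1, 1, 1 and divided differences Δ_i = 1, 11, -5, the continuity of s' gives the tridiagonal system
  1·M_0 + 4·M_1 + 1·M_2 = 6(Δ_1 - Δ_0) = 60
  1·M_1 + 4·M_2 + 1·M_3 = 6(Δ_2 - Δ_1) = -96
Natural end conditions: M_0 = M_3 = 0.
Forward elimination and back-substitution give M_0 = 0, M_1 = 112/5, M_2 = -148/5, M_3 = 0.
On [0, 1], s'(t) = b_0 + 2c_0·t + 3d_0·t² with b_0 = Δ_0 - h_0(2M_0 + M_1)/6 = -41/15, c_0 = M_0/2 = 0, d_0 = (M_1 - M_0)/(6h_0) = 56/15. So s'(0) = -41/15.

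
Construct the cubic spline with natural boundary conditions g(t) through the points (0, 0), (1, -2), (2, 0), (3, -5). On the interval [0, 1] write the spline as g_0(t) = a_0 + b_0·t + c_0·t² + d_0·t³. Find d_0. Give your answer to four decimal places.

1.5333

With m_i denoting the second derivative at x_i, h_i = 1, 1, 1, and Δ_i = (y_(i+1) − y_i)/h_i = -2, 2, -5:
  1·m_0 + 4·m_1 + 1·m_2 = 6(Δ_1 - Δ_0) = 24
  1·m_1 + 4·m_2 + 1·m_3 = 6(Δ_2 - Δ_1) = -42
Natural end conditions: m_0 = m_3 = 0.
Hence m_0 = 0, m_1 = 46/5, m_2 = -64/5, m_3 = 0.
On [0, 1], with g_0(t) = a_0 + b_0·t + c_0·t² + d_0·t³: c_0 = m_0/2 = 0, d_0 = (m_1 - m_0)/(6h_0) = 23/15, b_0 = Δ_0 - h_0(2m_0 + m_1)/6 = -53/15.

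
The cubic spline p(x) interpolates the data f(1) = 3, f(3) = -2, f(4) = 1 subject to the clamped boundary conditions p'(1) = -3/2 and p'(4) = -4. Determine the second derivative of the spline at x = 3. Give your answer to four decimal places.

12.6667

Let M_i = p''(x_i). Step sizes h_i = 2, 1; slopes of the chords Δ_i = (y_(i+1) - y_i)/h_i = -5/2, 3.
  2·M_0 + 6·M_1 + 1·M_2 = 6(Δ_1 - Δ_0) = 33
Clamped end conditions give two more equations: 2h_0·M_0 + h_0·M_1 = 6(Δ_0 - p'(1)) = -6 and h_1·M_1 + 2h_1·M_2 = 6(p'(4) - Δ_1) = -42.
Solving: M_0 = -47/6, M_1 = 38/3, M_2 = -82/3.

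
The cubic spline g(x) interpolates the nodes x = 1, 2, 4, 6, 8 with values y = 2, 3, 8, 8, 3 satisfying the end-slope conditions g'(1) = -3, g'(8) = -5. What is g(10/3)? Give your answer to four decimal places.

6.7485

Let m_i = g''(x_i). Step sizes h_i = 1, 2, 2, 2; slopes of the chords Δ_i = (y_(i+1) - y_i)/h_i = 1, 5/2, 0, -5/2.
  1·m_0 + 6·m_1 + 2·m_2 = 6(Δ_1 - Δ_0) = 9
  2·m_1 + 8·m_2 + 2·m_3 = 6(Δ_2 - Δ_1) = -15
  2·m_2 + 8·m_3 + 2·m_4 = 6(Δ_3 - Δ_2) = -15
Clamped end conditions give two more equations: 2h_0·m_0 + h_0·m_1 = 6(Δ_0 - g'(1)) = 24 and h_3·m_3 + 2h_3·m_4 = 6(g'(8) - Δ_3) = -15.
Forward elimination and back-substitution give m_0 = 514/43, m_1 = 4/43, m_2 = -151/86, m_3 = -49/86, m_4 = -149/43.
On [2, 4], g(x) = 3 + 130/43·(x - 2) + 2/43·(x - 2)² - 53/344·(x - 2)³.
With (x - 2) = 4/3: g(10/3) = 7835/1161.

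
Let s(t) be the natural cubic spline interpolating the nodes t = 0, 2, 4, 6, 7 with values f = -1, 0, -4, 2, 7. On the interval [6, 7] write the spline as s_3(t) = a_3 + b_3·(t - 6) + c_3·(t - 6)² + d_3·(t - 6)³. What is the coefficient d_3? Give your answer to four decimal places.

Let m_i = s''(x_i). Step sizes h_i = 2, 2, 2, 1; slopes of the chords Δ_i = (y_(i+1) - y_i)/h_i = 1/2, -2, 3, 5.
  2·m_0 + 8·m_1 + 2·m_2 = 6(Δ_1 - Δ_0) = -15
  2·m_1 + 8·m_2 + 2·m_3 = 6(Δ_2 - Δ_1) = 30
  2·m_2 + 6·m_3 + 1·m_4 = 6(Δ_3 - Δ_2) = 12
Natural end conditions: m_0 = m_4 = 0.
Forward elimination and back-substitution give m_0 = 0, m_1 = -243/82, m_2 = 357/82, m_3 = 45/82, m_4 = 0.
On [6, 7], with s_3(t) = a_3 + b_3·(t - 6) + c_3·(t - 6)² + d_3·(t - 6)³: c_3 = m_3/2 = 45/164, d_3 = (m_4 - m_3)/(6h_3) = -15/164, b_3 = Δ_3 - h_3(2m_3 + m_4)/6 = 395/82.

-0.0915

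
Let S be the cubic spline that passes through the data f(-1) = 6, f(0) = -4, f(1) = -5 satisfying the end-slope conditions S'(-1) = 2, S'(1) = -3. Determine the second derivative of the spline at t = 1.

Let σ_i = S''(x_i). Step sizes h_i = 1, 1; slopes of the chords Δ_i = (y_(i+1) - y_i)/h_i = -10, -1.
  1·σ_0 + 4·σ_1 + 1·σ_2 = 6(Δ_1 - Δ_0) = 54
Clamped end conditions give two more equations: 2h_0·σ_0 + h_0·σ_1 = 6(Δ_0 - S'(-1)) = -72 and h_1·σ_1 + 2h_1·σ_2 = 6(S'(1) - Δ_1) = -12.
Forward elimination and back-substitution give σ_0 = -52, σ_1 = 32, σ_2 = -22.

-22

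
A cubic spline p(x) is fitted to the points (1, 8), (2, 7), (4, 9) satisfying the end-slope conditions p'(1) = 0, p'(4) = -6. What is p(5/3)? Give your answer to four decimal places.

With M_i denoting the second derivative at x_i, h_i = 1, 2, and Δ_i = (y_(i+1) − y_i)/h_i = -1, 1:
  1·M_0 + 6·M_1 + 2·M_2 = 6(Δ_1 - Δ_0) = 12
Clamped end conditions give two more equations: 2h_0·M_0 + h_0·M_1 = 6(Δ_0 - p'(1)) = -6 and h_1·M_1 + 2h_1·M_2 = 6(p'(4) - Δ_1) = -42.
Solving the tridiagonal system: M_0 = -7, M_1 = 8, M_2 = -29/2.
On [1, 2], p(x) = 8 + 0·(x - 1) - 7/2·(x - 1)² + 5/2·(x - 1)³.
With (x - 1) = 2/3: p(5/3) = 194/27.

7.1852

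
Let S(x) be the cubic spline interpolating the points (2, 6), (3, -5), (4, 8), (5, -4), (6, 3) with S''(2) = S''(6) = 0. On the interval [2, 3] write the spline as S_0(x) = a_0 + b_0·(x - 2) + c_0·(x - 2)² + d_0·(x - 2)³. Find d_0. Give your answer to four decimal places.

8.5536

Put σ_i = S'' at the i-th knot. Here h = (1, 1, 1, 1) and Δ = (-11, 13, -12, 7), so the interior equations h_(i-1)·σ_(i-1) + 2(h_(i-1)+h_i)·σ_i + h_i·σ_(i+1) = 6(Δ_i − Δ_(i-1)) read
  1·σ_0 + 4·σ_1 + 1·σ_2 = 6(Δ_1 - Δ_0) = 144
  1·σ_1 + 4·σ_2 + 1·σ_3 = 6(Δ_2 - Δ_1) = -150
  1·σ_2 + 4·σ_3 + 1·σ_4 = 6(Δ_3 - Δ_2) = 114
Natural end conditions: σ_0 = σ_4 = 0.
Forward elimination and back-substitution give σ_0 = 0, σ_1 = 1437/28, σ_2 = -429/7, σ_3 = 1227/28, σ_4 = 0.
On [2, 3], with S_0(x) = a_0 + b_0·(x - 2) + c_0·(x - 2)² + d_0·(x - 2)³: c_0 = σ_0/2 = 0, d_0 = (σ_1 - σ_0)/(6h_0) = 479/56, b_0 = Δ_0 - h_0(2σ_0 + σ_1)/6 = -1095/56.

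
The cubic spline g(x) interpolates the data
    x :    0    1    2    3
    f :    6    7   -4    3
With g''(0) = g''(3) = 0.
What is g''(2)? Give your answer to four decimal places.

Let M_i = g''(x_i). Step sizes h_i = 1, 1, 1; slopes of the chords Δ_i = (y_(i+1) - y_i)/h_i = 1, -11, 7.
  1·M_0 + 4·M_1 + 1·M_2 = 6(Δ_1 - Δ_0) = -72
  1·M_1 + 4·M_2 + 1·M_3 = 6(Δ_2 - Δ_1) = 108
Natural end conditions: M_0 = M_3 = 0.
Solving the tridiagonal system: M_0 = 0, M_1 = -132/5, M_2 = 168/5, M_3 = 0.

33.6000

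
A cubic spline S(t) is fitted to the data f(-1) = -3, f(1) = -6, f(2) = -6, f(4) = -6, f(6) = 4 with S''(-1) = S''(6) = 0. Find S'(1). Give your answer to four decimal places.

Put σ_i = S'' at the i-th knot. Here h = (2, 1, 2, 2) and Δ = (-3/2, 0, 0, 5), so the interior equations h_(i-1)·σ_(i-1) + 2(h_(i-1)+h_i)·σ_i + h_i·σ_(i+1) = 6(Δ_i − Δ_(i-1)) read
  2·σ_0 + 6·σ_1 + 1·σ_2 = 6(Δ_1 - Δ_0) = 9
  1·σ_1 + 6·σ_2 + 2·σ_3 = 6(Δ_2 - Δ_1) = 0
  2·σ_2 + 8·σ_3 + 2·σ_4 = 6(Δ_3 - Δ_2) = 30
Natural end conditions: σ_0 = σ_4 = 0.
Forward elimination and back-substitution give σ_0 = 0, σ_1 = 57/32, σ_2 = -27/16, σ_3 = 267/64, σ_4 = 0.
On [1, 2], S'(t) = b_1 + 2c_1·(t - 1) + 3d_1·(t - 1)² with b_1 = Δ_1 - h_1(2σ_1 + σ_2)/6 = -5/16, c_1 = σ_1/2 = 57/64, d_1 = (σ_2 - σ_1)/(6h_1) = -37/64. So S'(1) = -5/16.

-0.3125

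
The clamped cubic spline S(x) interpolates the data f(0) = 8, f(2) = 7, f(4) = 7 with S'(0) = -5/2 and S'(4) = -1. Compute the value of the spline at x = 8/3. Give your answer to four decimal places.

Let σ_i = S''(x_i). Step sizes h_i = 2, 2; slopes of the chords Δ_i = (y_(i+1) - y_i)/h_i = -1/2, 0.
  2·σ_0 + 8·σ_1 + 2·σ_2 = 6(Δ_1 - Δ_0) = 3
Clamped end conditions give two more equations: 2h_0·σ_0 + h_0·σ_1 = 6(Δ_0 - S'(0)) = 12 and h_1·σ_1 + 2h_1·σ_2 = 6(S'(4) - Δ_1) = -6.
Solving the tridiagonal system: σ_0 = 3, σ_1 = 0, σ_2 = -3/2.
On [2, 4], S(x) = 7 + 1/2·(x - 2) + 0·(x - 2)² - 1/8·(x - 2)³.
With (x - 2) = 2/3: S(8/3) = 197/27.

7.2963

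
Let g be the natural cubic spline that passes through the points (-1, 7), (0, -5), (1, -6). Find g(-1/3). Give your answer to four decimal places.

Write M_i for g''(x_i). With h_i = 1, 1 and divided differences Δ_i = -12, -1, the continuity of g' gives the tridiagonal system
  1·M_0 + 4·M_1 + 1·M_2 = 6(Δ_1 - Δ_0) = 66
Natural end conditions: M_0 = M_2 = 0.
Solving the tridiagonal system: M_0 = 0, M_1 = 33/2, M_2 = 0.
On [-1, 0], g(x) = 7 - 59/4·(x + 1) + 0·(x + 1)² + 11/4·(x + 1)³.
With (x + 1) = 2/3: g(-1/3) = -109/54.

-2.0185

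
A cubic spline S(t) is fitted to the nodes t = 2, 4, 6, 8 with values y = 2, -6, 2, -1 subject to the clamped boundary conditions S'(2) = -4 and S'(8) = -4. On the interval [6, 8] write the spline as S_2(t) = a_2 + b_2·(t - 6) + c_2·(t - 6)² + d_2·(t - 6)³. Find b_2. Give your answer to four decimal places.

Put M_i = S'' at the i-th knot. Here h = (2, 2, 2) and Δ = (-4, 4, -3/2), so the interior equations h_(i-1)·M_(i-1) + 2(h_(i-1)+h_i)·M_i + h_i·M_(i+1) = 6(Δ_i − Δ_(i-1)) read
  2·M_0 + 8·M_1 + 2·M_2 = 6(Δ_1 - Δ_0) = 48
  2·M_1 + 8·M_2 + 2·M_3 = 6(Δ_2 - Δ_1) = -33
Clamped end conditions give two more equations: 2h_0·M_0 + h_0·M_1 = 6(Δ_0 - S'(2)) = 0 and h_2·M_2 + 2h_2·M_3 = 6(S'(8) - Δ_2) = -15.
Forward elimination and back-substitution give M_0 = -43/10, M_1 = 43/5, M_2 = -61/10, M_3 = -7/10.
On [6, 8], with S_2(t) = a_2 + b_2·(t - 6) + c_2·(t - 6)² + d_2·(t - 6)³: c_2 = M_2/2 = -61/20, d_2 = (M_3 - M_2)/(6h_2) = 9/20, b_2 = Δ_2 - h_2(2M_2 + M_3)/6 = 14/5.

2.8000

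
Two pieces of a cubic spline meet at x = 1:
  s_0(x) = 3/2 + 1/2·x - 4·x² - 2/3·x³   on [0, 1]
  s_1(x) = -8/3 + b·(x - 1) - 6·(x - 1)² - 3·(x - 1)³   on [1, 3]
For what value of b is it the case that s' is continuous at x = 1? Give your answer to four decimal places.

-9.5000

s_0'(x) = 1/2 - 8·x - 2·x², so s_0'(1) = -19/2. On the right, s_1'(1) = b, so b = -19/2.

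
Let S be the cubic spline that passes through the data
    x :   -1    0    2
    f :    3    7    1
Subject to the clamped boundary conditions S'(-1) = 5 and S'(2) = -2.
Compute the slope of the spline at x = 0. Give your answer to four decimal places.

Let m_i = S''(x_i). Step sizes h_i = 1, 2; slopes of the chords Δ_i = (y_(i+1) - y_i)/h_i = 4, -3.
  1·m_0 + 6·m_1 + 2·m_2 = 6(Δ_1 - Δ_0) = -42
Clamped end conditions give two more equations: 2h_0·m_0 + h_0·m_1 = 6(Δ_0 - S'(-1)) = -6 and h_1·m_1 + 2h_1·m_2 = 6(S'(2) - Δ_1) = 6.
Forward elimination and back-substitution give m_0 = 5/3, m_1 = -28/3, m_2 = 37/6.
On [0, 2], S'(x) = b_1 + 2c_1·x + 3d_1·x² with b_1 = Δ_1 - h_1(2m_1 + m_2)/6 = 7/6, c_1 = m_1/2 = -14/3, d_1 = (m_2 - m_1)/(6h_1) = 31/24. So S'(0) = 7/6.

1.1667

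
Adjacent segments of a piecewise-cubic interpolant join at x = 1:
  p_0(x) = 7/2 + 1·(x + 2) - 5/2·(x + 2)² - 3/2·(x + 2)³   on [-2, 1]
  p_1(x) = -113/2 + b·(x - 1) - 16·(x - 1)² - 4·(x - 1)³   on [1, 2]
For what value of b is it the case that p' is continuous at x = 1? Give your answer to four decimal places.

-54.5000

p_0'(x) = 1 - 5·(x + 2) - 9/2·(x + 2)², so p_0'(1) = -109/2. On the right, p_1'(1) = b, so b = -109/2.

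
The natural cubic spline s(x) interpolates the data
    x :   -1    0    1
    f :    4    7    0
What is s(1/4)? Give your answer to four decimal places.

6.0703

Write M_i for s''(x_i). With h_i = 1, 1 and divided differences Δ_i = 3, -7, the continuity of s' gives the tridiagonal system
  1·M_0 + 4·M_1 + 1·M_2 = 6(Δ_1 - Δ_0) = -60
Natural end conditions: M_0 = M_2 = 0.
Solving the tridiagonal system: M_0 = 0, M_1 = -15, M_2 = 0.
On [0, 1], s(x) = 7 - 2·x - 15/2·x² + 5/2·x³.
With x = 1/4: s(1/4) = 777/128.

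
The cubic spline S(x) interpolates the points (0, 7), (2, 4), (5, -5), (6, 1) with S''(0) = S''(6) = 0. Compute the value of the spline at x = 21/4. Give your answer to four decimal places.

-3.9367

Write M_i for S''(x_i). With h_i = 2, 3, 1 and divided differences Δ_i = -3/2, -3, 6, the continuity of S' gives the tridiagonal system
  2·M_0 + 10·M_1 + 3·M_2 = 6(Δ_1 - Δ_0) = -9
  3·M_1 + 8·M_2 + 1·M_3 = 6(Δ_2 - Δ_1) = 54
Natural end conditions: M_0 = M_3 = 0.
Forward elimination and back-substitution give M_0 = 0, M_1 = -234/71, M_2 = 567/71, M_3 = 0.
On [5, 6], S(x) = -5 + 237/71·(x - 5) + 567/142·(x - 5)² - 189/142·(x - 5)³.
With (x - 5) = 1/4: S(21/4) = -35777/9088.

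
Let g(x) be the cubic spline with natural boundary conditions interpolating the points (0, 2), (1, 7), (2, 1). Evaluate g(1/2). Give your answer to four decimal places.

5.5313

Write σ_i for g''(x_i). With h_i = 1, 1 and divided differences Δ_i = 5, -6, the continuity of g' gives the tridiagonal system
  1·σ_0 + 4·σ_1 + 1·σ_2 = 6(Δ_1 - Δ_0) = -66
Natural end conditions: σ_0 = σ_2 = 0.
Solving the tridiagonal system: σ_0 = 0, σ_1 = -33/2, σ_2 = 0.
On [0, 1], g(x) = 2 + 31/4·x + 0·x² - 11/4·x³.
With x = 1/2: g(1/2) = 177/32.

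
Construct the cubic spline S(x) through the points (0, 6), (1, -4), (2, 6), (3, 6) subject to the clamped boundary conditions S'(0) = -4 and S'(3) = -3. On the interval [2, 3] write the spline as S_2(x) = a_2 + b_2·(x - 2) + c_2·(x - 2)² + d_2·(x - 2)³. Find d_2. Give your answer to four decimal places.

5.5333

Put σ_i = S'' at the i-th knot. Here h = (1, 1, 1) and Δ = (-10, 10, 0), so the interior equations h_(i-1)·σ_(i-1) + 2(h_(i-1)+h_i)·σ_i + h_i·σ_(i+1) = 6(Δ_i − Δ_(i-1)) read
  1·σ_0 + 4·σ_1 + 1·σ_2 = 6(Δ_1 - Δ_0) = 120
  1·σ_1 + 4·σ_2 + 1·σ_3 = 6(Δ_2 - Δ_1) = -60
Clamped end conditions give two more equations: 2h_0·σ_0 + h_0·σ_1 = 6(Δ_0 - S'(0)) = -36 and h_2·σ_2 + 2h_2·σ_3 = 6(S'(3) - Δ_2) = -18.
Solving the tridiagonal system: σ_0 = -626/15, σ_1 = 712/15, σ_2 = -422/15, σ_3 = 76/15.
On [2, 3], with S_2(x) = a_2 + b_2·(x - 2) + c_2·(x - 2)² + d_2·(x - 2)³: c_2 = σ_2/2 = -211/15, d_2 = (σ_3 - σ_2)/(6h_2) = 83/15, b_2 = Δ_2 - h_2(2σ_2 + σ_3)/6 = 128/15.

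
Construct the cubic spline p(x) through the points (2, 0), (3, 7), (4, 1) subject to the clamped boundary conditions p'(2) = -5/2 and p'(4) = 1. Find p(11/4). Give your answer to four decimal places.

Write σ_i for p''(x_i). With h_i = 1, 1 and divided differences Δ_i = 7, -6, the continuity of p' gives the tridiagonal system
  1·σ_0 + 4·σ_1 + 1·σ_2 = 6(Δ_1 - Δ_0) = -78
Clamped end conditions give two more equations: 2h_0·σ_0 + h_0·σ_1 = 6(Δ_0 - p'(2)) = 57 and h_1·σ_1 + 2h_1·σ_2 = 6(p'(4) - Δ_1) = 42.
Solving the tridiagonal system: σ_0 = 199/4, σ_1 = -85/2, σ_2 = 169/4.
On [2, 3], p(x) = 0 - 5/2·(x - 2) + 199/8·(x - 2)² - 123/8·(x - 2)³.
With (x - 2) = 3/4: p(11/4) = 2883/512.

5.6309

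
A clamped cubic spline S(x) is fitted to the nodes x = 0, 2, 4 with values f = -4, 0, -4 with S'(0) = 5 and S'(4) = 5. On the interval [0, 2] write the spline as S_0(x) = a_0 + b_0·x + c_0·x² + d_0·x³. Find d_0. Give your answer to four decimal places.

-0.3750

With σ_i denoting the second derivative at x_i, h_i = 2, 2, and Δ_i = (y_(i+1) − y_i)/h_i = 2, -2:
  2·σ_0 + 8·σ_1 + 2·σ_2 = 6(Δ_1 - Δ_0) = -24
Clamped end conditions give two more equations: 2h_0·σ_0 + h_0·σ_1 = 6(Δ_0 - S'(0)) = -18 and h_1·σ_1 + 2h_1·σ_2 = 6(S'(4) - Δ_1) = 42.
Solving the tridiagonal system: σ_0 = -3/2, σ_1 = -6, σ_2 = 27/2.
On [0, 2], with S_0(x) = a_0 + b_0·x + c_0·x² + d_0·x³: c_0 = σ_0/2 = -3/4, d_0 = (σ_1 - σ_0)/(6h_0) = -3/8, b_0 = Δ_0 - h_0(2σ_0 + σ_1)/6 = 5.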